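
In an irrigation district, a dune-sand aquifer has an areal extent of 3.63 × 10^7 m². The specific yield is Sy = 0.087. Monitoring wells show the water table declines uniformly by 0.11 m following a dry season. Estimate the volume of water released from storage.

ΔV = Sy × A × Δh = 0.087 × 3.63 × 10^7 m² × 0.11 m = 3.474 × 10^5 m³

ΔV ≈ 3.47 × 10^5 m³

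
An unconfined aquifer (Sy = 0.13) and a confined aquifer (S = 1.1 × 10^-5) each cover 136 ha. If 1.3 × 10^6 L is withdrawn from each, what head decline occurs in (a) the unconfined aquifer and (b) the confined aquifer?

Δh_u ≈ 0.00735 m; Δh_c ≈ 86.9 m

A = 136 ha = 1.36 × 10^6 m²
ΔV = 1.3 × 10^6 L = 1300 m³
Unconfined: Δh_u = ΔV/(Sy·A) = 1300/(0.13 × 1.36 × 10^6) = 0.007353 m
Confined: Δh_c = ΔV/(S·A) = 1300/(1.1 × 10^-5 × 1.36 × 10^6) = 86.9 m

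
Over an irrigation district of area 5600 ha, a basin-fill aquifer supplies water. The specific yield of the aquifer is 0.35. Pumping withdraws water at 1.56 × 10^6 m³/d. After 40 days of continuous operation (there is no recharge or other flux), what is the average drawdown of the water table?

A = 5600 ha = 5.6 × 10^7 m²
ΔV = Q × t = 1.56 × 10^6 m³/d × 40 d = 6.24 × 10^7 m³
Δh = ΔV / (Sy × A) = 6.24 × 10^7 / (0.35 × 5.6 × 10^7) = 3.184 m

Δh ≈ 3.18 m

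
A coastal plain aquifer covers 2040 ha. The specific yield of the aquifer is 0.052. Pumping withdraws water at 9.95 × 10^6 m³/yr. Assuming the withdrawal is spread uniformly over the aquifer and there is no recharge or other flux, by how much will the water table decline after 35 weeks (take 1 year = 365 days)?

A = 2040 ha = 2.04 × 10^7 m²
Q = 9.95 × 10^6 m³/yr = 27260 m³/d
t = 35 weeks = 245 d
ΔV = Q × t = 27260 m³/d × 245 d = 6.679 × 10^6 m³
Δh = ΔV / (Sy × A) = 6.679 × 10^6 / (0.052 × 2.04 × 10^7) = 6.296 m

Δh ≈ 6.3 m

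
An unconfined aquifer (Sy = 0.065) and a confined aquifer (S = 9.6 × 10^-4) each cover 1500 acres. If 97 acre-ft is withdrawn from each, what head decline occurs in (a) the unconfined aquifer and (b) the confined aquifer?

A = 1500 acres = 6.07 × 10^6 m²
ΔV = 97 acre-ft = 1.196 × 10^5 m³
Unconfined: Δh_u = ΔV/(Sy·A) = 1.196 × 10^5/(0.065 × 6.07 × 10^6) = 0.3032 m
Confined: Δh_c = ΔV/(S·A) = 1.196 × 10^5/(9.6 × 10^-4 × 6.07 × 10^6) = 20.53 m

Δh_u ≈ 0.303 m; Δh_c ≈ 20.5 m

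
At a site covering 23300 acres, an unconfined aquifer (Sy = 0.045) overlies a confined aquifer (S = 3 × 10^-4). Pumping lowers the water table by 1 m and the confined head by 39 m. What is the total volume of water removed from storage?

ΔV ≈ 5.35 × 10^6 m³

A = 23300 acres = 9.429 × 10^7 m²
Unconfined: ΔV_u = Sy × A × Δh_u = 0.045 × 9.429 × 10^7 × 1 = 4.243 × 10^6 m³
Confined: ΔV_c = S × A × Δh_c = 3 × 10^-4 × 9.429 × 10^7 × 39 = 1.103 × 10^6 m³
Total ΔV = 4.243 × 10^6 + 1.103 × 10^6 = 5.346 × 10^6 m³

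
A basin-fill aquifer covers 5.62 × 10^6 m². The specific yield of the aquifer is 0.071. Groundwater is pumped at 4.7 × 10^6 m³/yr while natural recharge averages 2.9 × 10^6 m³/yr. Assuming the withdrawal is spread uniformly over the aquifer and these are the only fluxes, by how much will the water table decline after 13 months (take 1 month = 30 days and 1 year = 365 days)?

Δh ≈ 4.82 m

Net abstraction = 4.7 × 10^6 − 2.9 × 10^6 = 1.8 × 10^6 m³/yr
Q_net = 1.8 × 10^6 m³/yr = 4932 m³/d
t = 13 months = 390 d
ΔV = Q × t = 4932 m³/d × 390 d = 1.923 × 10^6 m³
Δh = ΔV / (Sy × A) = 1.923 × 10^6 / (0.071 × 5.62 × 10^6) = 4.82 m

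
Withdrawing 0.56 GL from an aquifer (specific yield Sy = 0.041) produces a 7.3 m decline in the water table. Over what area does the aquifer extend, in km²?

A ≈ 1.87 km²

ΔV = 0.56 GL = 5.6 × 10^5 m³
A = ΔV / (Sy × Δh) = 5.6 × 10^5 / (0.041 × 7.3) = 1.871 × 10^6 m²
A = 1.871 × 10^6 m² = 1.871 km²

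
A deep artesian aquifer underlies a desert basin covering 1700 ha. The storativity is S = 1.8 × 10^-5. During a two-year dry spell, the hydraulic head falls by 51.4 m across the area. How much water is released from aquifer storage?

ΔV ≈ 15700 m³

A = 1700 ha = 1.7 × 10^7 m²
ΔV = S × A × Δh = 1.8 × 10^-5 × 1.7 × 10^7 m² × 51.4 m = 15730 m³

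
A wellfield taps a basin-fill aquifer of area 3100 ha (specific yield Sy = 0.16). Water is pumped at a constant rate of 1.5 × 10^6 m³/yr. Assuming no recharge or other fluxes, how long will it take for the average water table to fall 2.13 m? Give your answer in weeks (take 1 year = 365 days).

A = 3100 ha = 3.1 × 10^7 m²
ΔV = Sy × A × Δh = 0.16 × 3.1 × 10^7 × 2.13 = 1.056 × 10^7 m³
Q = 1.5 × 10^6 m³/yr = 4110 m³/d
t = ΔV / Q = 1.056 × 10^7 m³ / 4110 m³/d = 2571 d
t = 2571 d ≈ 367.3 weeks

t ≈ 367 weeks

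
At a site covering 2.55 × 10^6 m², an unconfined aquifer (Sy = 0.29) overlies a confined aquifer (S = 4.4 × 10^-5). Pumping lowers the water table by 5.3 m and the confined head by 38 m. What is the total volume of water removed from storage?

Unconfined: ΔV_u = Sy × A × Δh_u = 0.29 × 2.55 × 10^6 × 5.3 = 3.919 × 10^6 m³
Confined: ΔV_c = S × A × Δh_c = 4.4 × 10^-5 × 2.55 × 10^6 × 38 = 4264 m³
Total ΔV = 3.919 × 10^6 + 4264 = 3.924 × 10^6 m³

ΔV ≈ 3.92 × 10^6 m³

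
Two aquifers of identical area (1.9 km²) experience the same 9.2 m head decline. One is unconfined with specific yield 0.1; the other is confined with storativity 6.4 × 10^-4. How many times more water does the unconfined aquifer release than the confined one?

ΔV_u / ΔV_c ≈ 156

A = 1.9 km² = 1.9 × 10^6 m²
Unconfined: ΔV_u = Sy × A × Δh = 0.1 × 1.9 × 10^6 × 9.2 = 1.748 × 10^6 m³
Confined: ΔV_c = S × A × Δh = 6.4 × 10^-4 × 1.9 × 10^6 × 9.2 = 11190 m³
Ratio = ΔV_u / ΔV_c = Sy / S = 0.1 / 6.4 × 10^-4 = 156.2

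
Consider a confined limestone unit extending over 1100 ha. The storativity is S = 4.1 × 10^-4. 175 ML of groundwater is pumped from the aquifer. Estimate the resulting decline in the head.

A = 1100 ha = 1.1 × 10^7 m²
ΔV = 175 ML = 1.75 × 10^5 m³
Δh = ΔV / (S × A) = 1.75 × 10^5 m³ / (4.1 × 10^-4 × 1.1 × 10^7 m²) = 38.8 m

Δh ≈ 38.8 m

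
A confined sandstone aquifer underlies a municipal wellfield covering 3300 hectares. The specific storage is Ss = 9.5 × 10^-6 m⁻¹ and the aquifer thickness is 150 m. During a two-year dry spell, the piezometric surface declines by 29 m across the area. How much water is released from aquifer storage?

ΔV ≈ 1.36 × 10^6 m³

S = Ss × b = 9.5 × 10^-6 m⁻¹ × 150 m = 1.425 × 10^-3
A = 3300 hectares = 3.3 × 10^7 m²
ΔV = S × A × Δh = 0.001425 × 3.3 × 10^7 m² × 29 m = 1.364 × 10^6 m³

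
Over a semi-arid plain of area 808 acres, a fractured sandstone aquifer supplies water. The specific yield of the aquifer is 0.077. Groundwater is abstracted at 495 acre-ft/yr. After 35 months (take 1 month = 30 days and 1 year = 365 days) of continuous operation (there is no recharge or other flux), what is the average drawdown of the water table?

Δh ≈ 6.98 m

A = 808 acres = 3.27 × 10^6 m²
Q = 495 acre-ft/yr = 1673 m³/d
t = 35 months = 1050 d
ΔV = Q × t = 1673 m³/d × 1050 d = 1.756 × 10^6 m³
Δh = ΔV / (Sy × A) = 1.756 × 10^6 / (0.077 × 3.27 × 10^6) = 6.976 m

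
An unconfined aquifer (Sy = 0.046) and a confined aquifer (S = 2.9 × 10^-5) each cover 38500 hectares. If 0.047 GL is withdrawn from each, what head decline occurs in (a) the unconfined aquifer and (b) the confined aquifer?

Δh_u ≈ 0.00265 m; Δh_c ≈ 4.21 m

A = 38500 hectares = 3.85 × 10^8 m²
ΔV = 0.047 GL = 47000 m³
Unconfined: Δh_u = ΔV/(Sy·A) = 47000/(0.046 × 3.85 × 10^8) = 0.002654 m
Confined: Δh_c = ΔV/(S·A) = 47000/(2.9 × 10^-5 × 3.85 × 10^8) = 4.21 m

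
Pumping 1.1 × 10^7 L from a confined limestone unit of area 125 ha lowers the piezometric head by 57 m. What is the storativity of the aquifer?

A = 125 ha = 1.25 × 10^6 m²
ΔV = 1.1 × 10^7 L = 11000 m³
S = ΔV / (A × Δh) = 11000 m³ / (1.25 × 10^6 m² × 57 m) = 1.544 × 10^-4

S ≈ 1.5 × 10^-4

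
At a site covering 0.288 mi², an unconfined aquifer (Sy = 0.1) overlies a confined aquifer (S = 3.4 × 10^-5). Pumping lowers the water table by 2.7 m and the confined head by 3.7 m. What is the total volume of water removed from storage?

A = 0.288 mi² = 7.459 × 10^5 m²
Unconfined: ΔV_u = Sy × A × Δh_u = 0.1 × 7.459 × 10^5 × 2.7 = 2.014 × 10^5 m³
Confined: ΔV_c = S × A × Δh_c = 3.4 × 10^-5 × 7.459 × 10^5 × 3.7 = 93.84 m³
Total ΔV = 2.014 × 10^5 + 93.84 = 2.015 × 10^5 m³

ΔV ≈ 2.01 × 10^5 m³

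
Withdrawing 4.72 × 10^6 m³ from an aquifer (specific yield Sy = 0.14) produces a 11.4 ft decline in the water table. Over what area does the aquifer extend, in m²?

Δh = 11.4 ft = 3.475 m
A = ΔV / (Sy × Δh) = 4.72 × 10^6 / (0.14 × 3.475) = 9.703 × 10^6 m²

A ≈ 9.7 × 10^6 m²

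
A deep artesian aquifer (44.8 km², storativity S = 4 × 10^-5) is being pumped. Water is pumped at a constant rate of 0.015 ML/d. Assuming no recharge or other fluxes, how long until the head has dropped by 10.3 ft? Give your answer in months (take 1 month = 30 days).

A = 44.8 km² = 4.48 × 10^7 m²
Δh = 10.3 ft = 3.139 m
ΔV = S × A × Δh = 4 × 10^-5 × 4.48 × 10^7 × 3.139 = 5626 m³
Q = 0.015 ML/d = 15 m³/d
t = ΔV / Q = 5626 m³ / 15 m³/d = 375.1 d
t = 375.1 d ≈ 12.5 months

t ≈ 12.5 months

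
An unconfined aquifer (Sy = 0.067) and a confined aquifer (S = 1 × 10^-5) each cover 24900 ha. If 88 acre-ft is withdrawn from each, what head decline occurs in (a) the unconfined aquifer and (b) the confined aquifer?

A = 24900 ha = 2.49 × 10^8 m²
ΔV = 88 acre-ft = 1.085 × 10^5 m³
Unconfined: Δh_u = ΔV/(Sy·A) = 1.085 × 10^5/(0.067 × 2.49 × 10^8) = 0.006506 m
Confined: Δh_c = ΔV/(S·A) = 1.085 × 10^5/(1 × 10^-5 × 2.49 × 10^8) = 43.59 m

Δh_u ≈ 0.00651 m; Δh_c ≈ 43.6 m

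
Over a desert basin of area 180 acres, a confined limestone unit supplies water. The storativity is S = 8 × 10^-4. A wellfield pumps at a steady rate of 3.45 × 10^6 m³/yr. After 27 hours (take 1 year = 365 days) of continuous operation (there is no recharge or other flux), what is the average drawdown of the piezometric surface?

Δh ≈ 18.2 m

A = 180 acres = 7.284 × 10^5 m²
Q = 3.45 × 10^6 m³/yr = 9452 m³/d
t = 27 hours = 1.125 d
ΔV = Q × t = 9452 m³/d × 1.125 d = 10630 m³
Δh = ΔV / (S × A) = 10630 / (8 × 10^-4 × 7.284 × 10^5) = 18.25 m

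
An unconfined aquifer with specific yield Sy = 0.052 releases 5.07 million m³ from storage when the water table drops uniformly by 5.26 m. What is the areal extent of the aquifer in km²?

A ≈ 18.5 km²

ΔV = 5.07 million m³ = 5.07 × 10^6 m³
A = ΔV / (Sy × Δh) = 5.07 × 10^6 / (0.052 × 5.26) = 1.854 × 10^7 m²
A = 1.854 × 10^7 m² = 18.54 km²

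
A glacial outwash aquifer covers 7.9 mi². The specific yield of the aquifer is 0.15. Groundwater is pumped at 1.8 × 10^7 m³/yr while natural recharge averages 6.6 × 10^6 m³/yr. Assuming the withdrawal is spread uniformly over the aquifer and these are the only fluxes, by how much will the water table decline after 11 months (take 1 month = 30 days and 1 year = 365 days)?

Δh ≈ 3.36 m

A = 7.9 mi² = 2.046 × 10^7 m²
Net abstraction = 1.8 × 10^7 − 6.6 × 10^6 = 1.14 × 10^7 m³/yr
Q_net = 1.14 × 10^7 m³/yr = 31230 m³/d
t = 11 months = 330 d
ΔV = Q × t = 31230 m³/d × 330 d = 1.031 × 10^7 m³
Δh = ΔV / (Sy × A) = 1.031 × 10^7 / (0.15 × 2.046 × 10^7) = 3.358 m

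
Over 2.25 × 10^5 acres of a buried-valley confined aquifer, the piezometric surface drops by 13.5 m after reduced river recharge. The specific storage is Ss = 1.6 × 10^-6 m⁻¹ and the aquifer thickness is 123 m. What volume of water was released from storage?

S = Ss × b = 1.6 × 10^-6 m⁻¹ × 123 m = 1.968 × 10^-4
A = 2.25 × 10^5 acres = 9.105 × 10^8 m²
ΔV = S × A × Δh = 1.968 × 10^-4 × 9.105 × 10^8 m² × 13.5 m = 2.419 × 10^6 m³

ΔV ≈ 2.42 × 10^6 m³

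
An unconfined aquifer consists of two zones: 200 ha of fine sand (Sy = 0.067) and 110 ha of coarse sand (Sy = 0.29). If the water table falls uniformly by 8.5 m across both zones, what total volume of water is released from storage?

ΔV ≈ 3.85 × 10^6 m³

A₁ = 200 ha = 2 × 10^6 m²; A₂ = 110 ha = 1.1 × 10^6 m²
ΔV₁ = 0.067 × 2 × 10^6 × 8.5 = 1.139 × 10^6 m³
ΔV₂ = 0.29 × 1.1 × 10^6 × 8.5 = 2.712 × 10^6 m³
ΔV = ΔV₁ + ΔV₂ = 3.85 × 10^6 m³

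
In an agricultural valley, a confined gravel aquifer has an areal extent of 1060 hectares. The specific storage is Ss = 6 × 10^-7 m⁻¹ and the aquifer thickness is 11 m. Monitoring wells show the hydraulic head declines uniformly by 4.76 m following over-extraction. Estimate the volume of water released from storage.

ΔV ≈ 333 m³

S = Ss × b = 6 × 10^-7 m⁻¹ × 11 m = 6.6 × 10^-6
A = 1060 hectares = 1.06 × 10^7 m²
ΔV = S × A × Δh = 6.6 × 10^-6 × 1.06 × 10^7 m² × 4.76 m = 333 m³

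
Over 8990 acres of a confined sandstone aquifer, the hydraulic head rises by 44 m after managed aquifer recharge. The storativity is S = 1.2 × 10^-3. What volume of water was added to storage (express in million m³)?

ΔV ≈ 1.92 million m³

A = 8990 acres = 3.638 × 10^7 m²
ΔV = S × A × Δh = 0.0012 × 3.638 × 10^7 m² × 44 m = 1.921 × 10^6 m³
ΔV = 1.921 × 10^6 m³ = 1.921 million m³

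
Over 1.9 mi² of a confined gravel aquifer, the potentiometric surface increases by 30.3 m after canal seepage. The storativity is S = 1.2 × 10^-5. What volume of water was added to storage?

A = 1.9 mi² = 4.921 × 10^6 m²
ΔV = S × A × Δh = 1.2 × 10^-5 × 4.921 × 10^6 m² × 30.3 m = 1789 m³

ΔV ≈ 1790 m³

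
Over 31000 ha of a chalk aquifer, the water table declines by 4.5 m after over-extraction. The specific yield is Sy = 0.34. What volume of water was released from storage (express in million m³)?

A = 31000 ha = 3.1 × 10^8 m²
ΔV = Sy × A × Δh = 0.34 × 3.1 × 10^8 m² × 4.5 m = 4.743 × 10^8 m³
ΔV = 4.743 × 10^8 m³ = 474.3 million m³

ΔV ≈ 474 million m³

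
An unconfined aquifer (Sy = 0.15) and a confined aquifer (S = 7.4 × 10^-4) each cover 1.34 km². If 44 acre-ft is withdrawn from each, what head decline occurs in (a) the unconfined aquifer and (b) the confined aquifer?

Δh_u ≈ 0.27 m; Δh_c ≈ 54.7 m

A = 1.34 km² = 1.34 × 10^6 m²
ΔV = 44 acre-ft = 54270 m³
Unconfined: Δh_u = ΔV/(Sy·A) = 54270/(0.15 × 1.34 × 10^6) = 0.27 m
Confined: Δh_c = ΔV/(S·A) = 54270/(7.4 × 10^-4 × 1.34 × 10^6) = 54.73 m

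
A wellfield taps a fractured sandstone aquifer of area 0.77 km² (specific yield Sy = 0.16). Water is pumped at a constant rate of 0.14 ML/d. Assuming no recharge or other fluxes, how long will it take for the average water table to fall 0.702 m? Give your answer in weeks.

t ≈ 88.3 weeks

A = 0.77 km² = 7.7 × 10^5 m²
ΔV = Sy × A × Δh = 0.16 × 7.7 × 10^5 × 0.702 = 86490 m³
Q = 0.14 ML/d = 140 m³/d
t = ΔV / Q = 86490 m³ / 140 m³/d = 617.8 d
t = 617.8 d ≈ 88.25 weeks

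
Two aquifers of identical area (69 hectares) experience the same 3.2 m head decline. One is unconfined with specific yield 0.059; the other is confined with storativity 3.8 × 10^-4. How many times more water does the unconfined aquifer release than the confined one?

A = 69 hectares = 6.9 × 10^5 m²
Unconfined: ΔV_u = Sy × A × Δh = 0.059 × 6.9 × 10^5 × 3.2 = 1.303 × 10^5 m³
Confined: ΔV_c = S × A × Δh = 3.8 × 10^-4 × 6.9 × 10^5 × 3.2 = 839 m³
Ratio = ΔV_u / ΔV_c = Sy / S = 0.059 / 3.8 × 10^-4 = 155.3

ΔV_u / ΔV_c ≈ 155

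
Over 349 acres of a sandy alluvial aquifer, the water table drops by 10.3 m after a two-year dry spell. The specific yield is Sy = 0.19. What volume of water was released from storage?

A = 349 acres = 1.412 × 10^6 m²
ΔV = Sy × A × Δh = 0.19 × 1.412 × 10^6 m² × 10.3 m = 2.764 × 10^6 m³

ΔV ≈ 2.76 × 10^6 m³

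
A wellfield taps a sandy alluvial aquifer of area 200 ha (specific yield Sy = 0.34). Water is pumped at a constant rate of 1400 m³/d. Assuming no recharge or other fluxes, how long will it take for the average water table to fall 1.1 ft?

A = 200 ha = 2 × 10^6 m²
Δh = 1.1 ft = 0.3353 m
ΔV = Sy × A × Δh = 0.34 × 2 × 10^6 × 0.3353 = 2.28 × 10^5 m³
t = ΔV / Q = 2.28 × 10^5 m³ / 1400 m³/d = 162.9 d

t ≈ 163 days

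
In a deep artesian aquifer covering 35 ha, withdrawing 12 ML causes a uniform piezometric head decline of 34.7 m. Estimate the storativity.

S ≈ 9.9 × 10^-4

A = 35 ha = 3.5 × 10^5 m²
ΔV = 12 ML = 12000 m³
S = ΔV / (A × Δh) = 12000 m³ / (3.5 × 10^5 m² × 34.7 m) = 9.881 × 10^-4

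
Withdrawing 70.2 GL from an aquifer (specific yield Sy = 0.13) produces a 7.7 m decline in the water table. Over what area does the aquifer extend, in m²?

ΔV = 70.2 GL = 7.02 × 10^7 m³
A = ΔV / (Sy × Δh) = 7.02 × 10^7 / (0.13 × 7.7) = 7.013 × 10^7 m²

A ≈ 7.01 × 10^7 m²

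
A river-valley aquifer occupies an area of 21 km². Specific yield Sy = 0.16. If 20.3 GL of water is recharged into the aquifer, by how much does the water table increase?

A = 21 km² = 2.1 × 10^7 m²
ΔV = 20.3 GL = 2.03 × 10^7 m³
Δh = ΔV / (Sy × A) = 2.03 × 10^7 m³ / (0.16 × 2.1 × 10^7 m²) = 6.042 m

Δh ≈ 6.04 m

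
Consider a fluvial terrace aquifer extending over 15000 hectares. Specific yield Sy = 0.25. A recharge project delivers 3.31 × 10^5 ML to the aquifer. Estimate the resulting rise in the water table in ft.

Δh ≈ 29 ft

A = 15000 hectares = 1.5 × 10^8 m²
ΔV = 3.31 × 10^5 ML = 3.31 × 10^8 m³
Δh = ΔV / (Sy × A) = 3.31 × 10^8 m³ / (0.25 × 1.5 × 10^8 m²) = 8.827 m
Δh = 8.827 m = 28.96 ft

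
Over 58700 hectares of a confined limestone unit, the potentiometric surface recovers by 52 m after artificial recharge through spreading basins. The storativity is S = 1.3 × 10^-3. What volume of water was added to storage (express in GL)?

ΔV ≈ 39.7 GL

A = 58700 hectares = 5.87 × 10^8 m²
ΔV = S × A × Δh = 0.0013 × 5.87 × 10^8 m² × 52 m = 3.968 × 10^7 m³
ΔV = 3.968 × 10^7 m³ = 39.68 GL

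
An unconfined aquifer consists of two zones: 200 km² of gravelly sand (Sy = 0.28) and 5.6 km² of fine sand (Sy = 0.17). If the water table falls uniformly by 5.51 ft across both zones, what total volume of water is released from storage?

A₁ = 200 km² = 2 × 10^8 m²; A₂ = 5.6 km² = 5.6 × 10^6 m²
Δh = 5.51 ft = 1.679 m
ΔV₁ = 0.28 × 2 × 10^8 × 1.679 = 9.405 × 10^7 m³
ΔV₂ = 0.17 × 5.6 × 10^6 × 1.679 = 1.599 × 10^6 m³
ΔV = ΔV₁ + ΔV₂ = 9.565 × 10^7 m³

ΔV ≈ 9.56 × 10^7 m³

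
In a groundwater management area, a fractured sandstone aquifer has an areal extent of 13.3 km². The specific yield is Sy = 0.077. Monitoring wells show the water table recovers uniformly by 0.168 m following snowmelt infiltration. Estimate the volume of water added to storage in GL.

ΔV ≈ 0.172 GL

A = 13.3 km² = 1.33 × 10^7 m²
ΔV = Sy × A × Δh = 0.077 × 1.33 × 10^7 m² × 0.168 m = 1.72 × 10^5 m³
ΔV = 1.72 × 10^5 m³ = 0.172 GL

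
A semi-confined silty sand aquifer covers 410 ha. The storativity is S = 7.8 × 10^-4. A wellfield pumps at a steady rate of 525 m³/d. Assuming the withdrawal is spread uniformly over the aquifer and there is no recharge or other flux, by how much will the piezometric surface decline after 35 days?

A = 410 ha = 4.1 × 10^6 m²
ΔV = Q × t = 525 m³/d × 35 d = 18380 m³
Δh = ΔV / (S × A) = 18380 / (7.8 × 10^-4 × 4.1 × 10^6) = 5.746 m

Δh ≈ 5.75 m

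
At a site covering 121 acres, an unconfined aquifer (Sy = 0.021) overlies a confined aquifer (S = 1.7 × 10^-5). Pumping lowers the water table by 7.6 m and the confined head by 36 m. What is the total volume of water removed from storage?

ΔV ≈ 78500 m³

A = 121 acres = 4.897 × 10^5 m²
Unconfined: ΔV_u = Sy × A × Δh_u = 0.021 × 4.897 × 10^5 × 7.6 = 78150 m³
Confined: ΔV_c = S × A × Δh_c = 1.7 × 10^-5 × 4.897 × 10^5 × 36 = 299.7 m³
Total ΔV = 78150 + 299.7 = 78450 m³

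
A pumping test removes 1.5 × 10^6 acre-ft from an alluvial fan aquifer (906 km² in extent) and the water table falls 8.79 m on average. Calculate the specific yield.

Sy ≈ 0.23

A = 906 km² = 9.06 × 10^8 m²
ΔV = 1.5 × 10^6 acre-ft = 1.85 × 10^9 m³
Sy = ΔV / (A × Δh) = 1.85 × 10^9 m³ / (9.06 × 10^8 m² × 8.79 m) = 0.2323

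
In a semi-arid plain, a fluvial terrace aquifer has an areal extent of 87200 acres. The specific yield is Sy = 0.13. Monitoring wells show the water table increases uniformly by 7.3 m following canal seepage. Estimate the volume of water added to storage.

ΔV ≈ 3.35 × 10^8 m³

A = 87200 acres = 3.529 × 10^8 m²
ΔV = Sy × A × Δh = 0.13 × 3.529 × 10^8 m² × 7.3 m = 3.349 × 10^8 m³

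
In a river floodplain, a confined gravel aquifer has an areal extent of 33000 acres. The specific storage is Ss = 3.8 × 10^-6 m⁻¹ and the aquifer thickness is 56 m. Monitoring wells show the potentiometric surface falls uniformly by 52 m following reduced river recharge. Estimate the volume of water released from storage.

S = Ss × b = 3.8 × 10^-6 m⁻¹ × 56 m = 2.128 × 10^-4
A = 33000 acres = 1.335 × 10^8 m²
ΔV = S × A × Δh = 2.128 × 10^-4 × 1.335 × 10^8 m² × 52 m = 1.478 × 10^6 m³

ΔV ≈ 1.48 × 10^6 m³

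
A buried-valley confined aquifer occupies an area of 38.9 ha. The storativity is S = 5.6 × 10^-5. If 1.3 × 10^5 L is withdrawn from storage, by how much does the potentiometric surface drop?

A = 38.9 ha = 3.89 × 10^5 m²
ΔV = 1.3 × 10^5 L = 130 m³
Δh = ΔV / (S × A) = 130 m³ / (5.6 × 10^-5 × 3.89 × 10^5 m²) = 5.968 m

Δh ≈ 5.97 m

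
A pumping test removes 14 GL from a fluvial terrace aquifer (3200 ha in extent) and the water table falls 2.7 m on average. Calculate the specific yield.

A = 3200 ha = 3.2 × 10^7 m²
ΔV = 14 GL = 1.4 × 10^7 m³
Sy = ΔV / (A × Δh) = 1.4 × 10^7 m³ / (3.2 × 10^7 m² × 2.7 m) = 0.162

Sy ≈ 0.16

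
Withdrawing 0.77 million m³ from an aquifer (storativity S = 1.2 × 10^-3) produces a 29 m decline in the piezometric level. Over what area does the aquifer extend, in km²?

ΔV = 0.77 million m³ = 7.7 × 10^5 m³
A = ΔV / (S × Δh) = 7.7 × 10^5 / (0.0012 × 29) = 2.213 × 10^7 m²
A = 2.213 × 10^7 m² = 22.13 km²

A ≈ 22.1 km²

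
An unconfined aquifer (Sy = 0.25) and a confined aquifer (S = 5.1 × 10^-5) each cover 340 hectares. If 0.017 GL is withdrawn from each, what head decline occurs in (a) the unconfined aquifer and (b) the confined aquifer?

Δh_u ≈ 0.02 m; Δh_c ≈ 98 m

A = 340 hectares = 3.4 × 10^6 m²
ΔV = 0.017 GL = 17000 m³
Unconfined: Δh_u = ΔV/(Sy·A) = 17000/(0.25 × 3.4 × 10^6) = 0.02 m
Confined: Δh_c = ΔV/(S·A) = 17000/(5.1 × 10^-5 × 3.4 × 10^6) = 98.04 m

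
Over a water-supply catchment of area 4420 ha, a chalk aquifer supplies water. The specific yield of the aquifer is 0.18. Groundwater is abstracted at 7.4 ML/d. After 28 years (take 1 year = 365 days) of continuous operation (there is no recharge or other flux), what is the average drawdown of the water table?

A = 4420 ha = 4.42 × 10^7 m²
Q = 7.4 ML/d = 7400 m³/d
t = 28 years = 10220 d
ΔV = Q × t = 7400 m³/d × 10220 d = 7.563 × 10^7 m³
Δh = ΔV / (Sy × A) = 7.563 × 10^7 / (0.18 × 4.42 × 10^7) = 9.506 m

Δh ≈ 9.51 m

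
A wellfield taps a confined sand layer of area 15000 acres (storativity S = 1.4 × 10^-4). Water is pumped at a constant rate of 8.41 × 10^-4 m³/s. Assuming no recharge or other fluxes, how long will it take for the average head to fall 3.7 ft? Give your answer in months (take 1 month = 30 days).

A = 15000 acres = 6.07 × 10^7 m²
Δh = 3.7 ft = 1.128 m
ΔV = S × A × Δh = 1.4 × 10^-4 × 6.07 × 10^7 × 1.128 = 9584 m³
Q = 8.41 × 10^-4 m³/s = 72.66 m³/d
t = ΔV / Q = 9584 m³ / 72.66 m³/d = 131.9 d
t = 131.9 d ≈ 4.397 months

t ≈ 4.4 months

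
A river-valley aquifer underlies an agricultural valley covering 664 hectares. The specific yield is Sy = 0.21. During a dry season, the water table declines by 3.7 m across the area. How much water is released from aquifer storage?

ΔV ≈ 5.16 × 10^6 m³

A = 664 hectares = 6.64 × 10^6 m²
ΔV = Sy × A × Δh = 0.21 × 6.64 × 10^6 m² × 3.7 m = 5.159 × 10^6 m³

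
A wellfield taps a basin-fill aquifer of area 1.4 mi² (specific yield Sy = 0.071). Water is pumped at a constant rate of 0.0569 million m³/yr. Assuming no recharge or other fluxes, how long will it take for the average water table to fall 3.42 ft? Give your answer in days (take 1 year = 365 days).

t ≈ 1720 days

A = 1.4 mi² = 3.626 × 10^6 m²
Δh = 3.42 ft = 1.042 m
ΔV = Sy × A × Δh = 0.071 × 3.626 × 10^6 × 1.042 = 2.684 × 10^5 m³
Q = 0.0569 million m³/yr = 155.9 m³/d
t = ΔV / Q = 2.684 × 10^5 m³ / 155.9 m³/d = 1721 d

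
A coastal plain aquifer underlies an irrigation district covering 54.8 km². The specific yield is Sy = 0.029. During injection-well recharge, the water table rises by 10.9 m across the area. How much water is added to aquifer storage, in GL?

ΔV ≈ 17.3 GL

A = 54.8 km² = 5.48 × 10^7 m²
ΔV = Sy × A × Δh = 0.029 × 5.48 × 10^7 m² × 10.9 m = 1.732 × 10^7 m³
ΔV = 1.732 × 10^7 m³ = 17.32 GL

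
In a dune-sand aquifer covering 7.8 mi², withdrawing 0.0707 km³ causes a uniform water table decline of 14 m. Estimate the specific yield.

Sy ≈ 0.25

A = 7.8 mi² = 2.02 × 10^7 m²
ΔV = 0.0707 km³ = 7.07 × 10^7 m³
Sy = ΔV / (A × Δh) = 7.07 × 10^7 m³ / (2.02 × 10^7 m² × 14 m) = 0.25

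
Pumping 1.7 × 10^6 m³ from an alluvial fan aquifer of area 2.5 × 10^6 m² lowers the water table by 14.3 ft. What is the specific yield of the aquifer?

Sy ≈ 0.16

Δh = 14.3 ft = 4.359 m
Sy = ΔV / (A × Δh) = 1.7 × 10^6 m³ / (2.5 × 10^6 m² × 4.359 m) = 0.156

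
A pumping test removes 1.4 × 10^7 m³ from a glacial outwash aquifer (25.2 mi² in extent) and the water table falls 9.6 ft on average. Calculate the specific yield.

Sy ≈ 0.073

A = 25.2 mi² = 6.527 × 10^7 m²
Δh = 9.6 ft = 2.926 m
Sy = ΔV / (A × Δh) = 1.4 × 10^7 m³ / (6.527 × 10^7 m² × 2.926 m) = 0.07331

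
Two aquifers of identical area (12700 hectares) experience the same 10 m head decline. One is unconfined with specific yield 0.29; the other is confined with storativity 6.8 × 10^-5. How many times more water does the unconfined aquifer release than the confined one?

ΔV_u / ΔV_c ≈ 4260

A = 12700 hectares = 1.27 × 10^8 m²
Unconfined: ΔV_u = Sy × A × Δh = 0.29 × 1.27 × 10^8 × 10 = 3.683 × 10^8 m³
Confined: ΔV_c = S × A × Δh = 6.8 × 10^-5 × 1.27 × 10^8 × 10 = 86360 m³
Ratio = ΔV_u / ΔV_c = Sy / S = 0.29 / 6.8 × 10^-5 = 4265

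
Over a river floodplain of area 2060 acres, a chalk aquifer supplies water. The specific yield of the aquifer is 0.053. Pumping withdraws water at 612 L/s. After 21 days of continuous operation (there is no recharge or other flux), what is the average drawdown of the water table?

Δh ≈ 2.51 m

A = 2060 acres = 8.337 × 10^6 m²
Q = 612 L/s = 52880 m³/d
ΔV = Q × t = 52880 m³/d × 21 d = 1.11 × 10^6 m³
Δh = ΔV / (Sy × A) = 1.11 × 10^6 / (0.053 × 8.337 × 10^6) = 2.513 m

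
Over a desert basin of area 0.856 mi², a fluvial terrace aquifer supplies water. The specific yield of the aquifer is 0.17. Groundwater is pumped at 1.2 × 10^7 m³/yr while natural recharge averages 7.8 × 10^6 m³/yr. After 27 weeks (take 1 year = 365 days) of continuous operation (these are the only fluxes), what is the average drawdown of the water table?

A = 0.856 mi² = 2.217 × 10^6 m²
Net abstraction = 1.2 × 10^7 − 7.8 × 10^6 = 4.2 × 10^6 m³/yr
Q_net = 4.2 × 10^6 m³/yr = 11510 m³/d
t = 27 weeks = 189 d
ΔV = Q × t = 11510 m³/d × 189 d = 2.175 × 10^6 m³
Δh = ΔV / (Sy × A) = 2.175 × 10^6 / (0.17 × 2.217 × 10^6) = 5.77 m

Δh ≈ 5.77 m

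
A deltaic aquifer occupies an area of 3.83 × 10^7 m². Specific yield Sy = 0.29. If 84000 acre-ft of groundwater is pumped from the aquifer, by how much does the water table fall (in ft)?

ΔV = 84000 acre-ft = 1.036 × 10^8 m³
Δh = ΔV / (Sy × A) = 1.036 × 10^8 m³ / (0.29 × 3.83 × 10^7 m²) = 9.329 m
Δh = 9.329 m = 30.61 ft

Δh ≈ 30.6 ft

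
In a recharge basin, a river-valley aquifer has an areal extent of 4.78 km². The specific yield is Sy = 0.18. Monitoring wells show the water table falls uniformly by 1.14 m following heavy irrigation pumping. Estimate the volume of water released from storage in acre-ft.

A = 4.78 km² = 4.78 × 10^6 m²
ΔV = Sy × A × Δh = 0.18 × 4.78 × 10^6 m² × 1.14 m = 9.809 × 10^5 m³
ΔV = 9.809 × 10^5 m³ = 795.2 acre-ft

ΔV ≈ 795 acre-ft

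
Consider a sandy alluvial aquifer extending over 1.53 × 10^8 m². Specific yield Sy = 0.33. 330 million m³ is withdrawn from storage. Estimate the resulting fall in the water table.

Δh ≈ 6.54 m

ΔV = 330 million m³ = 3.3 × 10^8 m³
Δh = ΔV / (Sy × A) = 3.3 × 10^8 m³ / (0.33 × 1.53 × 10^8 m²) = 6.536 m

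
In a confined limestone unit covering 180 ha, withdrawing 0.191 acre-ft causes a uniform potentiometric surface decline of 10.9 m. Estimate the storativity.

S ≈ 1.2 × 10^-5

A = 180 ha = 1.8 × 10^6 m²
ΔV = 0.191 acre-ft = 235.6 m³
S = ΔV / (A × Δh) = 235.6 m³ / (1.8 × 10^6 m² × 10.9 m) = 1.201 × 10^-5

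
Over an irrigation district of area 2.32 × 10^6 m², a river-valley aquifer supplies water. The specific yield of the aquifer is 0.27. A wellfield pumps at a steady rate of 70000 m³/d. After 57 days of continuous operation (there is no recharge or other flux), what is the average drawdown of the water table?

Δh ≈ 6.37 m

ΔV = Q × t = 70000 m³/d × 57 d = 3.99 × 10^6 m³
Δh = ΔV / (Sy × A) = 3.99 × 10^6 / (0.27 × 2.32 × 10^6) = 6.37 m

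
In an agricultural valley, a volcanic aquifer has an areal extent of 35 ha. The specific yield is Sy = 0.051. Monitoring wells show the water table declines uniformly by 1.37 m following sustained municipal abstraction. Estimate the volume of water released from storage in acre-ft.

A = 35 ha = 3.5 × 10^5 m²
ΔV = Sy × A × Δh = 0.051 × 3.5 × 10^5 m² × 1.37 m = 24450 m³
ΔV = 24450 m³ = 19.83 acre-ft

ΔV ≈ 19.8 acre-ft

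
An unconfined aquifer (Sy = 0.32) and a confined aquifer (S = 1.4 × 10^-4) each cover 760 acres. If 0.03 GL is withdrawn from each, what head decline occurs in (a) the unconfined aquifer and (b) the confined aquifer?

Δh_u ≈ 0.0305 m; Δh_c ≈ 69.7 m

A = 760 acres = 3.076 × 10^6 m²
ΔV = 0.03 GL = 30000 m³
Unconfined: Δh_u = ΔV/(Sy·A) = 30000/(0.32 × 3.076 × 10^6) = 0.03048 m
Confined: Δh_c = ΔV/(S·A) = 30000/(1.4 × 10^-4 × 3.076 × 10^6) = 69.67 m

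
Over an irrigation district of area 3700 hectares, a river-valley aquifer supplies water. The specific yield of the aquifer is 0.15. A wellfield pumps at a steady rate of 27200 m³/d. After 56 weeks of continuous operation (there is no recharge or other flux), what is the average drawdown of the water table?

A = 3700 hectares = 3.7 × 10^7 m²
t = 56 weeks = 392 d
ΔV = Q × t = 27200 m³/d × 392 d = 1.066 × 10^7 m³
Δh = ΔV / (Sy × A) = 1.066 × 10^7 / (0.15 × 3.7 × 10^7) = 1.921 m

Δh ≈ 1.92 m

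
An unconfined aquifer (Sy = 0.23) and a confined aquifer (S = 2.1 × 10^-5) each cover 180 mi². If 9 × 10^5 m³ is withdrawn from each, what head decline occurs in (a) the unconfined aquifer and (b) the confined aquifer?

Δh_u ≈ 0.00839 m; Δh_c ≈ 91.9 m

A = 180 mi² = 4.662 × 10^8 m²
Unconfined: Δh_u = ΔV/(Sy·A) = 9 × 10^5/(0.23 × 4.662 × 10^8) = 0.008394 m
Confined: Δh_c = ΔV/(S·A) = 9 × 10^5/(2.1 × 10^-5 × 4.662 × 10^8) = 91.93 m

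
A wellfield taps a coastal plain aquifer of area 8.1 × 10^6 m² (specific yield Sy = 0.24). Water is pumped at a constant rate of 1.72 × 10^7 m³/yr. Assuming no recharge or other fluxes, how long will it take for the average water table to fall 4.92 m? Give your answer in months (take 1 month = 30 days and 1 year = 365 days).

t ≈ 6.77 months

ΔV = Sy × A × Δh = 0.24 × 8.1 × 10^6 × 4.92 = 9.564 × 10^6 m³
Q = 1.72 × 10^7 m³/yr = 47120 m³/d
t = ΔV / Q = 9.564 × 10^6 m³ / 47120 m³/d = 203 d
t = 203 d ≈ 6.766 months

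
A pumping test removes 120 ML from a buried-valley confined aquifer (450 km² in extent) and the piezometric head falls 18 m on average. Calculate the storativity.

A = 450 km² = 4.5 × 10^8 m²
ΔV = 120 ML = 1.2 × 10^5 m³
S = ΔV / (A × Δh) = 1.2 × 10^5 m³ / (4.5 × 10^8 m² × 18 m) = 1.481 × 10^-5

S ≈ 1.5 × 10^-5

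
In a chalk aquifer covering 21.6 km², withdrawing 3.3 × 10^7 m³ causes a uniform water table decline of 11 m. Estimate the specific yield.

Sy ≈ 0.14

A = 21.6 km² = 2.16 × 10^7 m²
Sy = ΔV / (A × Δh) = 3.3 × 10^7 m³ / (2.16 × 10^7 m² × 11 m) = 0.1389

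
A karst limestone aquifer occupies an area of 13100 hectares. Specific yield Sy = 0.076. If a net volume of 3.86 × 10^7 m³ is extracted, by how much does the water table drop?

Δh ≈ 3.88 m

A = 13100 hectares = 1.31 × 10^8 m²
Δh = ΔV / (Sy × A) = 3.86 × 10^7 m³ / (0.076 × 1.31 × 10^8 m²) = 3.877 m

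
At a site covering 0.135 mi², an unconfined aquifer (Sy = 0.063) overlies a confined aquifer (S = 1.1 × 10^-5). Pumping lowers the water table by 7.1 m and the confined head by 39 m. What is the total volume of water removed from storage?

A = 0.135 mi² = 3.496 × 10^5 m²
Unconfined: ΔV_u = Sy × A × Δh_u = 0.063 × 3.496 × 10^5 × 7.1 = 1.564 × 10^5 m³
Confined: ΔV_c = S × A × Δh_c = 1.1 × 10^-5 × 3.496 × 10^5 × 39 = 150 m³
Total ΔV = 1.564 × 10^5 + 150 = 1.565 × 10^5 m³

ΔV ≈ 1.57 × 10^5 m³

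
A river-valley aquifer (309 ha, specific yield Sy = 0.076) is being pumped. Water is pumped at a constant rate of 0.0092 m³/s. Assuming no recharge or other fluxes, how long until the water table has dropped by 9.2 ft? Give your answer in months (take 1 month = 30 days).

A = 309 ha = 3.09 × 10^6 m²
Δh = 9.2 ft = 2.804 m
ΔV = Sy × A × Δh = 0.076 × 3.09 × 10^6 × 2.804 = 6.585 × 10^5 m³
Q = 0.0092 m³/s = 794.9 m³/d
t = ΔV / Q = 6.585 × 10^5 m³ / 794.9 m³/d = 828.5 d
t = 828.5 d ≈ 27.62 months

t ≈ 27.6 months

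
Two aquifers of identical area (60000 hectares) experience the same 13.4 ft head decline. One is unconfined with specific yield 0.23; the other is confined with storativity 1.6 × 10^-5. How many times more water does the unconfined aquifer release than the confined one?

ΔV_u / ΔV_c ≈ 14400

A = 60000 hectares = 6 × 10^8 m²
Δh = 13.4 ft = 4.084 m
Unconfined: ΔV_u = Sy × A × Δh = 0.23 × 6 × 10^8 × 4.084 = 5.636 × 10^8 m³
Confined: ΔV_c = S × A × Δh = 1.6 × 10^-5 × 6 × 10^8 × 4.084 = 39210 m³
Ratio = ΔV_u / ΔV_c = Sy / S = 0.23 / 1.6 × 10^-5 = 14380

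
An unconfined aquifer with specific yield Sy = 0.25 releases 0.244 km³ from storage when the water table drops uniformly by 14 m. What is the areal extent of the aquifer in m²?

A ≈ 6.97 × 10^7 m²

ΔV = 0.244 km³ = 2.44 × 10^8 m³
A = ΔV / (Sy × Δh) = 2.44 × 10^8 / (0.25 × 14) = 6.971 × 10^7 m²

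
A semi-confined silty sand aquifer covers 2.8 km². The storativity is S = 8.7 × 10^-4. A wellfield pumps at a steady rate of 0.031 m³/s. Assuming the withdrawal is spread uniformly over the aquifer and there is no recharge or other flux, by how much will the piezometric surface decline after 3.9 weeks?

Δh ≈ 30 m

A = 2.8 km² = 2.8 × 10^6 m²
Q = 0.031 m³/s = 2678 m³/d
t = 3.9 weeks = 27.3 d
ΔV = Q × t = 2678 m³/d × 27.3 d = 73120 m³
Δh = ΔV / (S × A) = 73120 / (8.7 × 10^-4 × 2.8 × 10^6) = 30.02 m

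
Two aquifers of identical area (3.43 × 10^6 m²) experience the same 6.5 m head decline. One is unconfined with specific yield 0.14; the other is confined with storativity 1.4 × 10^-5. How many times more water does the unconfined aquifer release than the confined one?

Unconfined: ΔV_u = Sy × A × Δh = 0.14 × 3.43 × 10^6 × 6.5 = 3.121 × 10^6 m³
Confined: ΔV_c = S × A × Δh = 1.4 × 10^-5 × 3.43 × 10^6 × 6.5 = 312.1 m³
Ratio = ΔV_u / ΔV_c = Sy / S = 0.14 / 1.4 × 10^-5 = 10000

ΔV_u / ΔV_c ≈ 10000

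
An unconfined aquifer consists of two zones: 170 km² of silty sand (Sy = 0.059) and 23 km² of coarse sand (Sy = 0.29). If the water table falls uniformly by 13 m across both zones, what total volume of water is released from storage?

ΔV ≈ 2.17 × 10^8 m³

A₁ = 170 km² = 1.7 × 10^8 m²; A₂ = 23 km² = 2.3 × 10^7 m²
ΔV₁ = 0.059 × 1.7 × 10^8 × 13 = 1.304 × 10^8 m³
ΔV₂ = 0.29 × 2.3 × 10^7 × 13 = 8.671 × 10^7 m³
ΔV = ΔV₁ + ΔV₂ = 2.171 × 10^8 m³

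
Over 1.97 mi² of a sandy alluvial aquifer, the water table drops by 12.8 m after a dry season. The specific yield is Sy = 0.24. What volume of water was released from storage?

A = 1.97 mi² = 5.102 × 10^6 m²
ΔV = Sy × A × Δh = 0.24 × 5.102 × 10^6 m² × 12.8 m = 1.567 × 10^7 m³

ΔV ≈ 1.57 × 10^7 m³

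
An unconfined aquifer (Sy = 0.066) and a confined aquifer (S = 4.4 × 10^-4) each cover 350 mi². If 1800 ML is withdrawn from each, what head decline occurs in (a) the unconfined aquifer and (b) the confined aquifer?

A = 350 mi² = 9.065 × 10^8 m²
ΔV = 1800 ML = 1.8 × 10^6 m³
Unconfined: Δh_u = ΔV/(Sy·A) = 1.8 × 10^6/(0.066 × 9.065 × 10^8) = 0.03009 m
Confined: Δh_c = ΔV/(S·A) = 1.8 × 10^6/(4.4 × 10^-4 × 9.065 × 10^8) = 4.513 m

Δh_u ≈ 0.0301 m; Δh_c ≈ 4.51 m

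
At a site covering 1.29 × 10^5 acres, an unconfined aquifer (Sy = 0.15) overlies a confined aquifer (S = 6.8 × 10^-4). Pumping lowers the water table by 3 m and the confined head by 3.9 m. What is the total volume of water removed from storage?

ΔV ≈ 2.36 × 10^8 m³

A = 1.29 × 10^5 acres = 5.22 × 10^8 m²
Unconfined: ΔV_u = Sy × A × Δh_u = 0.15 × 5.22 × 10^8 × 3 = 2.349 × 10^8 m³
Confined: ΔV_c = S × A × Δh_c = 6.8 × 10^-4 × 5.22 × 10^8 × 3.9 = 1.384 × 10^6 m³
Total ΔV = 2.349 × 10^8 + 1.384 × 10^6 = 2.363 × 10^8 m³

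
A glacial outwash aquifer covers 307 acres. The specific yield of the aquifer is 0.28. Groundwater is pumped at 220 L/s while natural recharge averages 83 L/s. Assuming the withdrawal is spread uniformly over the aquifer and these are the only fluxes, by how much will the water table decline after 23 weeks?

Δh ≈ 5.48 m

A = 307 acres = 1.242 × 10^6 m²
Net abstraction = 220 − 83 = 137 L/s
Q_net = 137 L/s = 11840 m³/d
t = 23 weeks = 161 d
ΔV = Q × t = 11840 m³/d × 161 d = 1.906 × 10^6 m³
Δh = ΔV / (Sy × A) = 1.906 × 10^6 / (0.28 × 1.242 × 10^6) = 5.478 m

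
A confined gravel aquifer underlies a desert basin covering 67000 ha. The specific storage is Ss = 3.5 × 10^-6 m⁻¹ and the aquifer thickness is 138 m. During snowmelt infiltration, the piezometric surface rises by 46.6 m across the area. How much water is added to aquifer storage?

ΔV ≈ 1.51 × 10^7 m³

S = Ss × b = 3.5 × 10^-6 m⁻¹ × 138 m = 4.83 × 10^-4
A = 67000 ha = 6.7 × 10^8 m²
ΔV = S × A × Δh = 4.83 × 10^-4 × 6.7 × 10^8 m² × 46.6 m = 1.508 × 10^7 m³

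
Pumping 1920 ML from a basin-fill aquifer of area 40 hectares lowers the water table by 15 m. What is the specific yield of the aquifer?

A = 40 hectares = 4 × 10^5 m²
ΔV = 1920 ML = 1.92 × 10^6 m³
Sy = ΔV / (A × Δh) = 1.92 × 10^6 m³ / (4 × 10^5 m² × 15 m) = 0.32

Sy ≈ 0.32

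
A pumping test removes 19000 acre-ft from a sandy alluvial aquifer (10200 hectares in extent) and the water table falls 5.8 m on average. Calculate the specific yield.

Sy ≈ 0.04

A = 10200 hectares = 1.02 × 10^8 m²
ΔV = 19000 acre-ft = 2.344 × 10^7 m³
Sy = ΔV / (A × Δh) = 2.344 × 10^7 m³ / (1.02 × 10^8 m² × 5.8 m) = 0.03961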